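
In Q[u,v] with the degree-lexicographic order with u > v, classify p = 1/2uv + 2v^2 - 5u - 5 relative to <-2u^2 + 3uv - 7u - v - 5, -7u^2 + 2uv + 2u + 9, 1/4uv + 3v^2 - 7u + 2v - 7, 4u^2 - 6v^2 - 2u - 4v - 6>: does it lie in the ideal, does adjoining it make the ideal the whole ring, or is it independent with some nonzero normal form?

1/2uv + 2v^2 - 5u - 5 lies in I (it reduces to 0).

First compute the reduced Gröbner basis of I by Buchberger's algorithm.
f_1 = -2u^2 + 3uv - 7u - v - 5, LT = u^2.
f_2 = -7u^2 + 2uv + 2u + 9, LT = u^2.
f_3 = 1/4uv + 3v^2 - 7u + 2v - 7, LT = uv.
f_4 = 4u^2 - 6v^2 - 2u - 4v - 6, LT = u^2.

S(f_1,f_2): lcm = u^2. S = -17/14uv + 53/14u + 1/2v + 53/14.
  leading term uv: subtract (-34/7)·f_3 from -17/14uv + 53/14u + 1/2v + 53/14 → 102/7v^2 - 423/14u + 143/14v - 423/14
  leading term v^2: no divisor's leading term divides it; move 102/7v^2 to the remainder.
  leading term u: no divisor's leading term divides it; move -423/14u to the remainder.
  leading term v: no divisor's leading term divides it; move 143/14v to the remainder.
  leading term 1: no divisor's leading term divides it; move -423/14 to the remainder.
  remainder 102/7v^2 - 423/14u + 143/14v - 423/14 ≠ 0; add h_5 = 102/7v^2 - 423/14u + 143/14v - 423/14 to the basis.

S(f_1,f_3): lcm = u^2v. S = -27/2uv^2 + 28u^2 - 9/2uv + 1/2v^2 + 28u + 5/2v.
  leading term uv^2: subtract (-54v)·f_3 from -27/2uv^2 + 28u^2 - 9/2uv + 1/2v^2 + 28u + 5/2v → 162v^3 + 28u^2 - 765/2uv + 217/2v^2 + 28u - 751/2v
  leading term v^3: subtract (189/17v)·h_5 from 162v^3 + 28u^2 - 765/2uv + 217/2v^2 + 28u - 751/2v → 28u^2 - 792/17uv - 86/17v^2 + 28u - 673/17v
  leading term u^2: subtract (-14)·f_1 from 28u^2 - 792/17uv - 86/17v^2 + 28u - 673/17v → -78/17uv - 86/17v^2 - 70u - 911/17v - 70
  leading term uv: subtract (-312/17)·f_3 from -78/17uv - 86/17v^2 - 70u - 911/17v - 70 → 50v^2 - 3374/17u - 287/17v - 3374/17
  leading term v^2: subtract (175/51)·h_5 from 50v^2 - 3374/17u - 287/17v - 3374/17 → -3223/34u - 5297/102v - 3223/34
  leading term u: no divisor's leading term divides it; move -3223/34u to the remainder.
  leading term v: no divisor's leading term divides it; move -5297/102v to the remainder.
  leading term 1: no divisor's leading term divides it; move -3223/34 to the remainder.
  remainder -3223/34u - 5297/102v - 3223/34 ≠ 0; add h_6 = -3223/34u - 5297/102v - 3223/34 to the basis.

S(f_1,f_4): lcm = u^2. S = -3/2uv + 3/2v^2 + 4u + 3/2v + 4.
  leading term uv: subtract (-6)·f_3 from -3/2uv + 3/2v^2 + 4u + 3/2v + 4 → 39/2v^2 - 38u + 27/2v - 38
  leading term v^2: subtract (91/68)·h_5 from 39/2v^2 - 38u + 27/2v - 38 → 331/136u - 23/136v + 331/136
  leading term u: subtract (-331/12892)·h_6 from 331/136u - 23/136v + 331/136 → -987847/657492v
  leading term v: no divisor's leading term divides it; move -987847/657492v to the remainder.
  remainder -987847/657492v ≠ 0; add h_7 = -987847/657492v to the basis.

The other S-polynomials (S(f_2,f_3), S(f_2,f_4), S(f_3,f_4), S(f_1,h_5), S(f_2,h_5), S(f_3,h_5), S(f_4,h_5), S(f_1,h_6), S(f_2,h_6), S(f_3,h_6), S(f_4,h_6), S(h_5,h_6), S(f_1,h_7), S(f_2,h_7), S(f_3,h_7), S(f_4,h_7), S(h_5,h_7), S(h_6,h_7)) all reduce to 0 modulo the current basis, so we have a Gröbner basis.
Inter-reduce: drop elements whose leading term is divisible by another's, tail-reduce, and make monic.
Reduced Gröbner basis: {u + 1, v}.
Label its elements g_1 = u + 1, g_2 = v.

Reduce p = 1/2uv + 2v^2 - 5u - 5 modulo G:
  leading term uv: subtract (1/2v)·g_1 from 1/2uv + 2v^2 - 5u - 5 → 2v^2 - 5u - 1/2v - 5
  leading term v^2: subtract (2v)·g_2 from 2v^2 - 5u - 1/2v - 5 → -5u - 1/2v - 5
  leading term u: subtract (-5)·g_1 from -5u - 1/2v - 5 → -1/2v
  leading term v: subtract (-1/2)·g_2 from -1/2v → 0
  normal form = 0.
Since the normal form is 0, p ∈ I.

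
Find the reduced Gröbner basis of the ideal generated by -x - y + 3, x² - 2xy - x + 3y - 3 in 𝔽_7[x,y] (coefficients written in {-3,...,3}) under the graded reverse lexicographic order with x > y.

G = {y² + 2y + 1, x + y - 3}

Buchberger's algorithm terminates because the ascending chain of leading-term ideals stabilizes.

f_1 = -x - y + 3, LT = x.
f_2 = x² - 2xy - x + 3y - 3, LT = x².

S(f_1,f_2): lcm = x². S = 3xy - 2x - 3y + 3.
  leading term xy: subtract (-3y)·f_1 from 3xy - 2x - 3y + 3 → -3y² - 2x - y + 3
  leading term y²: no divisor's leading term divides it; move -3y² to the remainder.
  leading term x: subtract (2)·f_1 from -2x - y + 3 → y - 3
  leading term y: no divisor's leading term divides it; move y to the remainder.
  leading term 1: no divisor's leading term divides it; move -3 to the remainder.
  remainder -3y² + y - 3 ≠ 0; add g_3 = -3y² + y - 3 to the basis.

The other S-polynomials (S(f_1,g_3), S(f_2,g_3)) all reduce to 0 modulo the current basis, so we have a Gröbner basis.
Inter-reduce: drop elements whose leading term is divisible by another's, tail-reduce, and make monic.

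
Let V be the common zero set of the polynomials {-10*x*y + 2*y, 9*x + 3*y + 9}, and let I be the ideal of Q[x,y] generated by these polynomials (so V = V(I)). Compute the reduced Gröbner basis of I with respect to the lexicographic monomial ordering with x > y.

f_1 = -10*x*y + 2*y, LT = x*y.
f_2 = 9*x + 3*y + 9, LT = x.

S(f_1,f_2): lcm = x*y. S = -1/3*y**2 - 6/5*y.
  leading term y**2: no divisor's leading term divides it; move -1/3*y**2 to the remainder.
  leading term y: no divisor's leading term divides it; move -6/5*y to the remainder.
  remainder -1/3*y**2 - 6/5*y ≠ 0; add g_3 = -1/3*y**2 - 6/5*y to the basis.

The other S-polynomials (S(f_1,g_3), S(f_2,g_3)) all reduce to 0 modulo the current basis, so we have a Gröbner basis.
Inter-reduce: drop elements whose leading term is divisible by another's, tail-reduce, and make monic.

G = {x + 1/3*y + 1, y**2 + 18/5*y}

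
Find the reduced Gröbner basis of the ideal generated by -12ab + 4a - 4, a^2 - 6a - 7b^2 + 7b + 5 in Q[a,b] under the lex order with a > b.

G = {a + 21b^3 - 28b^2 - 8b - 1, b^4 - 5/3b^3 + 4/63b^2 + 5/63b}

f_1 = -12ab + 4a - 4, LT = ab.
f_2 = a^2 - 6a - 7b^2 + 7b + 5, LT = a^2.

S(f_1,f_2): lcm = a^2b. S = -1/3a^2 + 6ab + 1/3a + 7b^3 - 7b^2 - 5b.
  leading term a^2: subtract (-1/3)·f_2 from -1/3a^2 + 6ab + 1/3a + 7b^3 - 7b^2 - 5b → 6ab - 5/3a + 7b^3 - 28/3b^2 - 8/3b + 5/3
  leading term ab: subtract (-1/2)·f_1 from 6ab - 5/3a + 7b^3 - 28/3b^2 - 8/3b + 5/3 → 1/3a + 7b^3 - 28/3b^2 - 8/3b - 1/3
  leading term a: no divisor's leading term divides it; move 1/3a to the remainder.
  leading term b^3: no divisor's leading term divides it; move 7b^3 to the remainder.
  leading term b^2: no divisor's leading term divides it; move -28/3b^2 to the remainder.
  leading term b: no divisor's leading term divides it; move -8/3b to the remainder.
  leading term 1: no divisor's leading term divides it; move -1/3 to the remainder.
  remainder 1/3a + 7b^3 - 28/3b^2 - 8/3b - 1/3 ≠ 0; add g_3 = 1/3a + 7b^3 - 28/3b^2 - 8/3b - 1/3 to the basis.

S(f_1,g_3): lcm = ab. S = -1/3a - 21b^4 + 28b^3 + 8b^2 + b + 1/3.
  leading term a: subtract (-1)·g_3 from -1/3a - 21b^4 + 28b^3 + 8b^2 + b + 1/3 → -21b^4 + 35b^3 - 4/3b^2 - 5/3b
  leading term b^4: no divisor's leading term divides it; move -21b^4 to the remainder.
  leading term b^3: no divisor's leading term divides it; move 35b^3 to the remainder.
  leading term b^2: no divisor's leading term divides it; move -4/3b^2 to the remainder.
  leading term b: no divisor's leading term divides it; move -5/3b to the remainder.
  remainder -21b^4 + 35b^3 - 4/3b^2 - 5/3b ≠ 0; add g_4 = -21b^4 + 35b^3 - 4/3b^2 - 5/3b to the basis.

The other S-polynomials (S(f_2,g_3), S(f_1,g_4), S(f_2,g_4), S(g_3,g_4)) all reduce to 0 modulo the current basis, so we have a Gröbner basis.
Inter-reduce: drop elements whose leading term is divisible by another's, tail-reduce, and make monic.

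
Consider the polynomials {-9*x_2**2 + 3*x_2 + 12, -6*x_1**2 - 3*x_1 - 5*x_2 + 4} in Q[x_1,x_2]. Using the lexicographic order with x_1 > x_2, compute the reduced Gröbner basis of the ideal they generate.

G = {x_1**2 + 1/2*x_1 + 5/6*x_2 - 2/3, x_2**2 - 1/3*x_2 - 4/3}

f_1 = -9*x_2**2 + 3*x_2 + 12, LT = x_2**2.
f_2 = -6*x_1**2 - 3*x_1 - 5*x_2 + 4, LT = x_1**2.

The S-polynomials (S(f_1,f_2)) all reduce to 0 modulo the current basis, so we have a Gröbner basis.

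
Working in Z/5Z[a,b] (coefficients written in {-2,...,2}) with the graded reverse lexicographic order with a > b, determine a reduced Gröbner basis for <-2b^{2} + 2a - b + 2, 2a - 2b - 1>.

f_1 = -2b^{2} + 2a - b + 2, LT = b^{2}.
f_2 = 2a - 2b - 1, LT = a.

The S-polynomials (S(f_1,f_2)) all reduce to 0 modulo the current basis, so we have a Gröbner basis.

G = {b^{2} + 2b + 1, a - b + 2}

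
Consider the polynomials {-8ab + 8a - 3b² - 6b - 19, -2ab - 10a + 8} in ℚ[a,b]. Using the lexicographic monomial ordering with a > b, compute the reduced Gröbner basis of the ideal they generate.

f_1 = -8ab + 8a - 3b² - 6b - 19, LT = ab.
f_2 = -2ab - 10a + 8, LT = ab.

S(f_1,f_2): lcm = ab. S = -6a + ⅜b² + ¾b + 51/8.
  leading term a: no divisor's leading term divides it; move -6a to the remainder.
  leading term b²: no divisor's leading term divides it; move ⅜b² to the remainder.
  leading term b: no divisor's leading term divides it; move ¾b to the remainder.
  leading term 1: no divisor's leading term divides it; move 51/8 to the remainder.
  remainder -6a + ⅜b² + ¾b + 51/8 ≠ 0; add g_3 = -6a + ⅜b² + ¾b + 51/8 to the basis.

S(f_1,g_3): lcm = ab. S = -a + 1/16b³ + ½b² + 29/16b + 19/8.
  leading term a: subtract (⅙)·g_3 from -a + 1/16b³ + ½b² + 29/16b + 19/8 → 1/16b³ + 7/16b² + 27/16b + 21/16
  leading term b³: no divisor's leading term divides it; move 1/16b³ to the remainder.
  leading term b²: no divisor's leading term divides it; move 7/16b² to the remainder.
  leading term b: no divisor's leading term divides it; move 27/16b to the remainder.
  leading term 1: no divisor's leading term divides it; move 21/16 to the remainder.
  remainder 1/16b³ + 7/16b² + 27/16b + 21/16 ≠ 0; add g_4 = 1/16b³ + 7/16b² + 27/16b + 21/16 to the basis.

The other S-polynomials (S(f_2,g_3), S(f_1,g_4), S(f_2,g_4), S(g_3,g_4)) all reduce to 0 modulo the current basis, so we have a Gröbner basis.
Inter-reduce: drop elements whose leading term is divisible by another's, tail-reduce, and make monic.

G = {a - 1/16b² - ⅛b - 17/16, b³ + 7b² + 27b + 21}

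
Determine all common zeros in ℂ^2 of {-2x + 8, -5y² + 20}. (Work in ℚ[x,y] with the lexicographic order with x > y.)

{(4, -2), (4, 2)}

Compute a lex Gröbner basis by Buchberger's algorithm.
f_1 = -2x + 8, LT = x.
f_2 = -5y² + 20, LT = y².

The S-polynomials (S(f_1,f_2)) all reduce to 0 modulo the current basis, so we have a Gröbner basis.
Inter-reduce: drop elements whose leading term is divisible by another's, tail-reduce, and make monic.
Reduced Gröbner basis: {x - 4, y² - 4}.

From the last basis element, y² - 4 = 0, so y takes values in {-2, 2}. Each choice, substituted upward through the basis, yields the corresponding point(s) of the solution set.
  y = -2: the earlier basis element becomes x - 4 = 0, giving x = 4 — point (4, -2).
  y = 2: the earlier basis element becomes x - 4 = 0, giving x = 4 — point (4, 2).
Each listed point satisfies every original equation (direct substitution).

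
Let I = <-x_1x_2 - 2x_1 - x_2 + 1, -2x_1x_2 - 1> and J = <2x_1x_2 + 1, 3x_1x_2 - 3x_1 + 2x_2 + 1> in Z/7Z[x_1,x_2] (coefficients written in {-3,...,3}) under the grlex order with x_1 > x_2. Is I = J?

Two ideals are equal iff their reduced Gröbner bases coincide (the reduced basis is unique for a fixed ordering).
Buchberger on the first generating set:
f_1 = -x_1x_2 - 2x_1 - x_2 + 1, LT = x_1x_2.
f_2 = -2x_1x_2 - 1, LT = x_1x_2.

S(f_1,f_2): lcm = x_1x_2. S = 2x_1 + x_2 + 2.
  leading term x_1: no divisor's leading term divides it; move 2x_1 to the remainder.
  leading term x_2: no divisor's leading term divides it; move x_2 to the remainder.
  leading term 1: no divisor's leading term divides it; move 2 to the remainder.
  remainder 2x_1 + x_2 + 2 ≠ 0; add g_3 = 2x_1 + x_2 + 2 to the basis.

S(f_1,g_3): lcm = x_1x_2. S = 3x_2^{2} + 2x_1 - 1.
  leading term x_2^{2}: no divisor's leading term divides it; move 3x_2^{2} to the remainder.
  leading term x_1: subtract (1)·g_3 from 2x_1 - 1 → -x_2 - 3
  leading term x_2: no divisor's leading term divides it; move -x_2 to the remainder.
  leading term 1: no divisor's leading term divides it; move -3 to the remainder.
  remainder 3x_2^{2} - x_2 - 3 ≠ 0; add g_4 = 3x_2^{2} - x_2 - 3 to the basis.

The other S-polynomials (S(f_2,g_3), S(f_1,g_4), S(f_2,g_4), S(g_3,g_4)) all reduce to 0 modulo the current basis, so we have a Gröbner basis.
Inter-reduce: drop elements whose leading term is divisible by another's, tail-reduce, and make monic.
Reduced Gröbner basis: {x_2^{2} + 2x_2 - 1, x_1 - 3x_2 + 1}.

Buchberger on the second generating set:
h_1 = 2x_1x_2 + 1, LT = x_1x_2.
h_2 = 3x_1x_2 - 3x_1 + 2x_2 + 1, LT = x_1x_2.

S(h_1,h_2): lcm = x_1x_2. S = x_1 - 3x_2 - 1.
  leading term x_1: no divisor's leading term divides it; move x_1 to the remainder.
  leading term x_2: no divisor's leading term divides it; move -3x_2 to the remainder.
  leading term 1: no divisor's leading term divides it; move -1 to the remainder.
  remainder x_1 - 3x_2 - 1 ≠ 0; add k_3 = x_1 - 3x_2 - 1 to the basis.

S(h_1,k_3): lcm = x_1x_2. S = 3x_2^{2} + x_2 - 3.
  leading term x_2^{2}: no divisor's leading term divides it; move 3x_2^{2} to the remainder.
  leading term x_2: no divisor's leading term divides it; move x_2 to the remainder.
  leading term 1: no divisor's leading term divides it; move -3 to the remainder.
  remainder 3x_2^{2} + x_2 - 3 ≠ 0; add k_4 = 3x_2^{2} + x_2 - 3 to the basis.

The other S-polynomials (S(h_2,k_3), S(h_1,k_4), S(h_2,k_4), S(k_3,k_4)) all reduce to 0 modulo the current basis, so we have a Gröbner basis.
Inter-reduce: drop elements whose leading term is divisible by another's, tail-reduce, and make monic.
Reduced Gröbner basis: {x_2^{2} - 2x_2 - 1, x_1 - 3x_2 - 1}.

These differ, so the ideals are not equal.
The choice of monomial ordering does not affect the verdict — as long as both bases are computed under the same ordering, their equality decides ideal equality.

No, the ideals differ.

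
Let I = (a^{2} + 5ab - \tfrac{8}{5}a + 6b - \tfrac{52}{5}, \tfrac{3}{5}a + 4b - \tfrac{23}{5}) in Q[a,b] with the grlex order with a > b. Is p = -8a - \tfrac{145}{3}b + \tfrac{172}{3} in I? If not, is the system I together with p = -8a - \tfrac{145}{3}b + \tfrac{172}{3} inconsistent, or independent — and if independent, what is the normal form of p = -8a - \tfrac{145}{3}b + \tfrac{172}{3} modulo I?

Adjoining -8a - \tfrac{145}{3}b + \tfrac{172}{3} makes the ideal the whole ring: the system is inconsistent.

First compute the reduced Gröbner basis of I by Buchberger's algorithm.
f_1 = a^{2} + 5ab - \tfrac{8}{5}a + 6b - \tfrac{52}{5}, LT = a^{2}.
f_2 = \tfrac{3}{5}a + 4b - \tfrac{23}{5}, LT = a.

S(f_1,f_2): lcm = a^{2}. S = -\tfrac{5}{3}ab + \tfrac{91}{15}a + 6b - \tfrac{52}{5}.
  leading term ab: subtract (-\tfrac{25}{9}b)·f_2 from -\tfrac{5}{3}ab + \tfrac{91}{15}a + 6b - \tfrac{52}{5} → \tfrac{100}{9}b^{2} + \tfrac{91}{15}a - \tfrac{61}{9}b - \tfrac{52}{5}
  leading term b^{2}: no divisor's leading term divides it; move \tfrac{100}{9}b^{2} to the remainder.
  leading term a: subtract (\tfrac{91}{9})·f_2 from \tfrac{91}{15}a - \tfrac{61}{9}b - \tfrac{52}{5} → -\tfrac{425}{9}b + \tfrac{325}{9}
  leading term b: no divisor's leading term divides it; move -\tfrac{425}{9}b to the remainder.
  leading term 1: no divisor's leading term divides it; move \tfrac{325}{9} to the remainder.
  remainder \tfrac{100}{9}b^{2} - \tfrac{425}{9}b + \tfrac{325}{9} ≠ 0; add h_3 = \tfrac{100}{9}b^{2} - \tfrac{425}{9}b + \tfrac{325}{9} to the basis.

The other S-polynomials (S(f_1,h_3), S(f_2,h_3)) all reduce to 0 modulo the current basis, so we have a Gröbner basis.
Inter-reduce: drop elements whose leading term is divisible by another's, tail-reduce, and make monic.
Reduced Gröbner basis: {b^{2} - \tfrac{17}{4}b + \tfrac{13}{4}, a + \tfrac{20}{3}b - \tfrac{23}{3}}.
Label its elements g_1 = b^{2} - \tfrac{17}{4}b + \tfrac{13}{4}, g_2 = a + \tfrac{20}{3}b - \tfrac{23}{3}.

Reduce p = -8a - \tfrac{145}{3}b + \tfrac{172}{3} modulo G:
  leading term a: subtract (-8)·g_2 from -8a - \tfrac{145}{3}b + \tfrac{172}{3} → 5b - 4
  leading term b: no divisor's leading term divides it; move 5b to the remainder.
  leading term 1: no divisor's leading term divides it; move -4 to the remainder.
  normal form = 5b - 4.
The normal form is nonzero, so p ∉ I. Since p minus its normal form lies in I, I + (p) = I + (r) where r = 5b - 4; decide whether this ideal is the whole ring.
Run Buchberger on G together with r (pairs among the g_i already reduce to 0 since G is a Gröbner basis):
g_1 = b^{2} - \tfrac{17}{4}b + \tfrac{13}{4}, LT = b^{2}.
g_2 = a + \tfrac{20}{3}b - \tfrac{23}{3}, LT = a.
r = 5b - 4, LT = b.

S(g_1,r): lcm = b^{2}. S = -\tfrac{69}{20}b + \tfrac{13}{4}.
  leading term b: subtract (-\tfrac{69}{100})·r from -\tfrac{69}{20}b + \tfrac{13}{4} → \tfrac{49}{100}
  leading term 1: no divisor's leading term divides it; move \tfrac{49}{100} to the remainder.
  remainder \tfrac{49}{100} ≠ 0; add m_4 = \tfrac{49}{100} to the basis.

The other S-polynomials (S(g_1,g_2), S(g_2,r), S(g_1,m_4), S(g_2,m_4), S(r,m_4)) all reduce to 0 modulo the current basis, so we have a Gröbner basis.
Inter-reduce: drop elements whose leading term is divisible by another's, tail-reduce, and make monic.
Reduced Gröbner basis: {1}.
The reduced Gröbner basis of I + (p) is {1}: the ideal is the whole ring, so the enlarged system has no common solution — adjoining p is inconsistent.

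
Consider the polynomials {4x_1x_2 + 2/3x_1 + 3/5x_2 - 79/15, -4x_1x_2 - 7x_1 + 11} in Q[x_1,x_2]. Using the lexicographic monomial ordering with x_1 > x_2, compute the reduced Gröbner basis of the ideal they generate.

G = {x_1 - 9/95x_2 - 86/95, x_2^2 + 407/36x_2 - 443/36}

f_1 = 4x_1x_2 + 2/3x_1 + 3/5x_2 - 79/15, LT = x_1x_2.
f_2 = -4x_1x_2 - 7x_1 + 11, LT = x_1x_2.

S(f_1,f_2): lcm = x_1x_2. S = -19/12x_1 + 3/20x_2 + 43/30.
  leading term x_1: no divisor's leading term divides it; move -19/12x_1 to the remainder.
  leading term x_2: no divisor's leading term divides it; move 3/20x_2 to the remainder.
  leading term 1: no divisor's leading term divides it; move 43/30 to the remainder.
  remainder -19/12x_1 + 3/20x_2 + 43/30 ≠ 0; add g_3 = -19/12x_1 + 3/20x_2 + 43/30 to the basis.

S(f_1,g_3): lcm = x_1x_2. S = 1/6x_1 + 9/95x_2^2 + 401/380x_2 - 79/60.
  leading term x_1: subtract (-2/19)·g_3 from 1/6x_1 + 9/95x_2^2 + 401/380x_2 - 79/60 → 9/95x_2^2 + 407/380x_2 - 443/380
  leading term x_2^2: no divisor's leading term divides it; move 9/95x_2^2 to the remainder.
  leading term x_2: no divisor's leading term divides it; move 407/380x_2 to the remainder.
  leading term 1: no divisor's leading term divides it; move -443/380 to the remainder.
  remainder 9/95x_2^2 + 407/380x_2 - 443/380 ≠ 0; add g_4 = 9/95x_2^2 + 407/380x_2 - 443/380 to the basis.

S(f_2,g_3): lcm = x_1x_2. S = 7/4x_1 + 9/95x_2^2 + 86/95x_2 - 11/4.
  leading term x_1: subtract (-21/19)·g_3 from 7/4x_1 + 9/95x_2^2 + 86/95x_2 - 11/4 → 9/95x_2^2 + 407/380x_2 - 443/380
  leading term x_2^2: subtract (1)·g_4 from 9/95x_2^2 + 407/380x_2 - 443/380 → 0
  remainder 0.

S(f_1,g_4): lcm = x_1x_2^2. S = -401/36x_1x_2 + 443/36x_1 + 3/20x_2^2 - 79/60x_2.
  leading term x_1x_2: subtract (-401/144)·f_1 from -401/36x_1x_2 + 443/36x_1 + 3/20x_2^2 - 79/60x_2 → 3059/216x_1 + 3/20x_2^2 + 17/48x_2 - 31679/2160
  leading term x_1: subtract (-161/18)·g_3 from 3059/216x_1 + 3/20x_2^2 + 17/48x_2 - 31679/2160 → 3/20x_2^2 + 407/240x_2 - 443/240
  leading term x_2^2: subtract (19/12)·g_4 from 3/20x_2^2 + 407/240x_2 - 443/240 → 0
  remainder 0.

S(f_2,g_4): lcm = x_1x_2^2. S = -86/9x_1x_2 + 443/36x_1 - 11/4x_2.
  leading term x_1x_2: subtract (-43/18)·f_1 from -86/9x_1x_2 + 443/36x_1 - 11/4x_2 → 1501/108x_1 - 79/60x_2 - 3397/270
  leading term x_1: subtract (-79/9)·g_3 from 1501/108x_1 - 79/60x_2 - 3397/270 → 0
  remainder 0.

S(g_3,g_4): leading monomials are coprime, so the S-polynomial reduces to 0 (Buchberger's first criterion).
Every S-polynomial of the final basis reduces to 0, so we have a Gröbner basis.
Inter-reduce: drop elements whose leading term is divisible by another's, tail-reduce, and make monic.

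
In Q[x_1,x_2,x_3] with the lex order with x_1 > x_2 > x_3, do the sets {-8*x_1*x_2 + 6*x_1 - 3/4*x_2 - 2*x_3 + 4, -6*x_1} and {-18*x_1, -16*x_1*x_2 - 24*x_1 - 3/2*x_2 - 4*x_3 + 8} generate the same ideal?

Two ideals are equal iff their reduced Gröbner bases coincide (the reduced basis is unique for a fixed ordering).
Buchberger on the first generating set:
f_1 = -8*x_1*x_2 + 6*x_1 - 3/4*x_2 - 2*x_3 + 4, LT = x_1*x_2.
f_2 = -6*x_1, LT = x_1.

S(f_1,f_2): lcm = x_1*x_2. S = -3/4*x_1 + 3/32*x_2 + 1/4*x_3 - 1/2.
  leading term x_1: subtract (1/8)·f_2 from -3/4*x_1 + 3/32*x_2 + 1/4*x_3 - 1/2 → 3/32*x_2 + 1/4*x_3 - 1/2
  leading term x_2: no divisor's leading term divides it; move 3/32*x_2 to the remainder.
  leading term x_3: no divisor's leading term divides it; move 1/4*x_3 to the remainder.
  leading term 1: no divisor's leading term divides it; move -1/2 to the remainder.
  remainder 3/32*x_2 + 1/4*x_3 - 1/2 ≠ 0; add g_3 = 3/32*x_2 + 1/4*x_3 - 1/2 to the basis.

The other S-polynomials (S(f_1,g_3), S(f_2,g_3)) all reduce to 0 modulo the current basis, so we have a Gröbner basis.
Inter-reduce: drop elements whose leading term is divisible by another's, tail-reduce, and make monic.
Reduced Gröbner basis: {x_1, x_2 + 8/3*x_3 - 16/3}.

Buchberger on the second generating set:
h_1 = -18*x_1, LT = x_1.
h_2 = -16*x_1*x_2 - 24*x_1 - 3/2*x_2 - 4*x_3 + 8, LT = x_1*x_2.

S(h_1,h_2): lcm = x_1*x_2. S = -3/2*x_1 - 3/32*x_2 - 1/4*x_3 + 1/2.
  leading term x_1: subtract (1/12)·h_1 from -3/2*x_1 - 3/32*x_2 - 1/4*x_3 + 1/2 → -3/32*x_2 - 1/4*x_3 + 1/2
  leading term x_2: no divisor's leading term divides it; move -3/32*x_2 to the remainder.
  leading term x_3: no divisor's leading term divides it; move -1/4*x_3 to the remainder.
  leading term 1: no divisor's leading term divides it; move 1/2 to the remainder.
  remainder -3/32*x_2 - 1/4*x_3 + 1/2 ≠ 0; add k_3 = -3/32*x_2 - 1/4*x_3 + 1/2 to the basis.

The other S-polynomials (S(h_1,k_3), S(h_2,k_3)) all reduce to 0 modulo the current basis, so we have a Gröbner basis.
Inter-reduce: drop elements whose leading term is divisible by another's, tail-reduce, and make monic.
Reduced Gröbner basis: {x_1, x_2 + 8/3*x_3 - 16/3}.

These coincide, so the ideals are equal.

Yes, the ideals are equal.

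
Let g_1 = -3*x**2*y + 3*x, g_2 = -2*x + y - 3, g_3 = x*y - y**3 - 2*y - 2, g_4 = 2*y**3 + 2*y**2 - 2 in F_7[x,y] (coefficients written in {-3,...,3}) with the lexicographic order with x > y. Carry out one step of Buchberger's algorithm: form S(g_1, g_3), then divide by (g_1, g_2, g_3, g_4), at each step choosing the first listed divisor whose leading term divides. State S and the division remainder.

lcm(LM(g_1), LM(g_3)) = x**2*y.
S = (lcm/LT(g_1))·g_1 − (lcm/LT(g_3))·g_3 = x*y**3 + 2*x*y + x.
Reduce S modulo (g_1, g_2, g_3, g_4) in that order:
  leading term x*y**3: subtract (3*y**3)·g_2 from x*y**3 + 2*x*y + x → 2*x*y + x - 3*y**4 + 2*y**3
  leading term x*y: subtract (-y)·g_2 from 2*x*y + x - 3*y**4 + 2*y**3 → x - 3*y**4 + 2*y**3 + y**2 - 3*y
  leading term x: subtract (3)·g_2 from x - 3*y**4 + 2*y**3 + y**2 - 3*y → -3*y**4 + 2*y**3 + y**2 + y + 2
  leading term y**4: subtract (2*y)·g_4 from -3*y**4 + 2*y**3 + y**2 + y + 2 → -2*y**3 + y**2 - 2*y + 2
  leading term y**3: subtract (-1)·g_4 from -2*y**3 + y**2 - 2*y + 2 → 3*y**2 - 2*y
  leading term y**2: no divisor's leading term divides it; move 3*y**2 to the remainder.
  leading term y: no divisor's leading term divides it; move -2*y to the remainder.
The remainder 3*y**2 - 2*y is nonzero, so it would be added as the next basis element.

S(g_1, g_3) = x*y**3 + 2*x*y + x; remainder on division = 3*y**2 - 2*y.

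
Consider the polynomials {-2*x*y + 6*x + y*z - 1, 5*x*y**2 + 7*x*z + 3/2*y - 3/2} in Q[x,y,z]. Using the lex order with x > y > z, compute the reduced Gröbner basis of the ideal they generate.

f_1 = -2*x*y + 6*x + y*z - 1, LT = x*y.
f_2 = 5*x*y**2 + 7*x*z + 3/2*y - 3/2, LT = x*y**2.

S(f_1,f_2): lcm = x*y**2. S = -3*x*y - 7/5*x*z - 1/2*y**2*z + 1/5*y + 3/10.
  reduce S modulo (f_1, f_2):
  remainder -7/5*x*z - 9*x - 1/2*y**2*z - 3/2*y*z + 1/5*y + 9/5 ≠ 0; add g_3 = -7/5*x*z - 9*x - 1/2*y**2*z - 3/2*y*z + 1/5*y + 9/5 to the basis.

S(f_1,g_3): lcm = x*y*z. S = -45/7*x*y - 3*x*z - 5/14*y**3*z - 15/14*y**2*z + 1/7*y**2 - 1/2*y*z**2 + 9/7*y + 1/2*z.
  reduce S modulo (f_1, f_2, g_3):
  remainder -5/14*y**3*z + 1/7*y**2 - 1/2*y*z**2 + 6/7*y + 1/2*z - 9/14 ≠ 0; add g_4 = -5/14*y**3*z + 1/7*y**2 - 1/2*y*z**2 + 6/7*y + 1/2*z - 9/14 to the basis.

The other S-polynomials (S(f_2,g_3), S(f_1,g_4), S(f_2,g_4), S(g_3,g_4)) all reduce to 0 modulo the current basis, so we have a Gröbner basis.
Inter-reduce: drop elements whose leading term is divisible by another's, tail-reduce, and make monic.

G = {x*y - 3*x - 1/2*y*z + 1/2, x*z + 45/7*x + 5/14*y**2*z + 15/14*y*z - 1/7*y - 9/7, y**3*z - 2/5*y**2 + 7/5*y*z**2 - 12/5*y - 7/5*z + 9/5}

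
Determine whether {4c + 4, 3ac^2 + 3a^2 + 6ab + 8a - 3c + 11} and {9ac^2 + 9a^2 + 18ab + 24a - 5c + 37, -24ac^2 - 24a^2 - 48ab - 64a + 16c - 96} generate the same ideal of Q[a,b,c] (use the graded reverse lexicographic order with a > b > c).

For a fixed monomial order, each ideal has a unique reduced Gröbner basis; comparing bases decides equality.
Buchberger on the first generating set:
f_1 = 4c + 4, LT = c.
f_2 = 3ac^2 + 3a^2 + 6ab + 8a - 3c + 11, LT = ac^2.

S(f_1,f_2): lcm = ac^2. S = -a^2 - 2ab + ac - 8/3a + c - 11/3.
  reduce S modulo (f_1, f_2):
  remainder -a^2 - 2ab - 11/3a - 14/3 ≠ 0; add g_3 = -a^2 - 2ab - 11/3a - 14/3 to the basis.

The other S-polynomials (S(f_1,g_3), S(f_2,g_3)) all reduce to 0 modulo the current basis, so we have a Gröbner basis.
Inter-reduce: drop elements whose leading term is divisible by another's, tail-reduce, and make monic.
Reduced Gröbner basis: {a^2 + 2ab + 11/3a + 14/3, c + 1}.

Buchberger on the second generating set:
h_1 = 9ac^2 + 9a^2 + 18ab + 24a - 5c + 37, LT = ac^2.
h_2 = -24ac^2 - 24a^2 - 48ab - 64a + 16c - 96, LT = ac^2.

S(h_1,h_2): lcm = ac^2. S = 1/9c + 1/9.
  reduce S modulo (h_1, h_2):
  remainder 1/9c + 1/9 ≠ 0; add k_3 = 1/9c + 1/9 to the basis.

S(h_1,k_3): lcm = ac^2. S = a^2 + 2ab - ac + 8/3a - 5/9c + 37/9.
  reduce S modulo (h_1, h_2, k_3):
  remainder a^2 + 2ab + 11/3a + 14/3 ≠ 0; add k_4 = a^2 + 2ab + 11/3a + 14/3 to the basis.

The other S-polynomials (S(h_2,k_3), S(h_1,k_4), S(h_2,k_4), S(k_3,k_4)) all reduce to 0 modulo the current basis, so we have a Gröbner basis.
Inter-reduce: drop elements whose leading term is divisible by another's, tail-reduce, and make monic.
Reduced Gröbner basis: {a^2 + 2ab + 11/3a + 14/3, c + 1}.

These coincide, so the ideals are equal.

Yes, the ideals are equal.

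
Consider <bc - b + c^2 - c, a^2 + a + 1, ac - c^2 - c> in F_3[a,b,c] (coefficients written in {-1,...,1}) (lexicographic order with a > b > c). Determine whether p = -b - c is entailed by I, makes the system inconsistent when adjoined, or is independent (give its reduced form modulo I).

-b - c lies in I (it reduces to 0).

First compute the reduced Gröbner basis of I by Buchberger's algorithm.
f_1 = bc - b + c^2 - c, LT = bc.
f_2 = a^2 + a + 1, LT = a^2.
f_3 = ac - c^2 - c, LT = ac.

S(f_1,f_3): lcm = abc. S = -ab + ac^2 - ac + bc^2 + bc.
  reduce S modulo (f_1, f_2, f_3):
  remainder -ab - b - c^2 + c ≠ 0; add h_4 = -ab - b - c^2 + c to the basis.

S(f_2,f_3): lcm = a^2c. S = ac^2 - ac + c.
  reduce S modulo (f_1, f_2, f_3, h_4):
  remainder c^3 ≠ 0; add h_5 = c^3 to the basis.

S(f_2,h_4): lcm = a^2b. S = -ac^2 + ac + b.
  reduce S modulo (f_1, f_2, f_3, h_4, h_5):
  remainder b + c ≠ 0; add h_6 = b + c to the basis.

The other S-polynomials (S(f_1,f_2), S(f_1,h_4), S(f_3,h_4), S(f_1,h_5), S(f_2,h_5), S(f_3,h_5), S(h_4,h_5), S(f_1,h_6), S(f_2,h_6), S(f_3,h_6), S(h_4,h_6), S(h_5,h_6)) all reduce to 0 modulo the current basis, so we have a Gröbner basis.
Inter-reduce: drop elements whose leading term is divisible by another's, tail-reduce, and make monic.
Reduced Gröbner basis: {a^2 + a + 1, ac - c^2 - c, b + c, c^3}.
Label its elements g_1 = a^2 + a + 1, g_2 = ac - c^2 - c, g_3 = b + c, g_4 = c^3.

Reduce p = -b - c modulo G:
  leading term b: subtract (-1)·g_3 from -b - c → 0
  normal form = 0.
Since the normal form is 0, p ∈ I.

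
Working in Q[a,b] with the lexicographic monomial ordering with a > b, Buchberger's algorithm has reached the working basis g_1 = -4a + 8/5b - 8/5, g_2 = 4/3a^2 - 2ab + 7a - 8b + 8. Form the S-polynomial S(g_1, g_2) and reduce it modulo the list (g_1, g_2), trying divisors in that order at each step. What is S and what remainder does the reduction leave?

S(g_1, g_2) = 11/10ab - 97/20a + 6b - 6; remainder on division = 11/25b^2 + 181/50b - 203/50.

lcm(LM(g_1), LM(g_2)) = a^2.
S = (lcm/LT(g_1))·g_1 − (lcm/LT(g_2))·g_2 = 11/10ab - 97/20a + 6b - 6.
Reduce S modulo (g_1, g_2) in that order:
  leading term ab: subtract (-11/40b)·g_1 from 11/10ab - 97/20a + 6b - 6 → -97/20a + 11/25b^2 + 139/25b - 6
  leading term a: subtract (97/80)·g_1 from -97/20a + 11/25b^2 + 139/25b - 6 → 11/25b^2 + 181/50b - 203/50
  leading term b^2: no divisor's leading term divides it; move 11/25b^2 to the remainder.
  leading term b: no divisor's leading term divides it; move 181/50b to the remainder.
  leading term 1: no divisor's leading term divides it; move -203/50 to the remainder.
The remainder 11/25b^2 + 181/50b - 203/50 is nonzero, so it would be added as the next basis element.
This is the inner loop of Buchberger's algorithm — each nonzero remainder becomes a new basis element.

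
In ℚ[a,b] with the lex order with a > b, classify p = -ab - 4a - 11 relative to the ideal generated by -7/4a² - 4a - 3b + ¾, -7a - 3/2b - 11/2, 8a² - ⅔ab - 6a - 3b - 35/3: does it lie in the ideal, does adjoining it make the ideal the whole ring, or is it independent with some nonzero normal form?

First compute the reduced Gröbner basis of I by Buchberger's algorithm.
f_1 = -7/4a² - 4a - 3b + ¾, LT = a².
f_2 = -7a - 3/2b - 11/2, LT = a.
f_3 = 8a² - ⅔ab - 6a - 3b - 35/3, LT = a².

S(f_1,f_2): lcm = a². S = -3/14ab + 3/2a + 12/7b - 3/7.
  leading term ab: subtract (3/98b)·f_2 from -3/14ab + 3/2a + 12/7b - 3/7 → 3/2a + 9/196b² + 369/196b - 3/7
  leading term a: subtract (-3/14)·f_2 from 3/2a + 9/196b² + 369/196b - 3/7 → 9/196b² + 153/98b - 45/28
  leading term b²: no divisor's leading term divides it; move 9/196b² to the remainder.
  leading term b: no divisor's leading term divides it; move 153/98b to the remainder.
  leading term 1: no divisor's leading term divides it; move -45/28 to the remainder.
  remainder 9/196b² + 153/98b - 45/28 ≠ 0; add h_4 = 9/196b² + 153/98b - 45/28 to the basis.

S(f_1,f_3): lcm = a². S = 1/12ab + 85/28a + 117/56b + 173/168.
  leading term ab: subtract (-1/84b)·f_2 from 1/12ab + 85/28a + 117/56b + 173/168 → 85/28a - 1/56b² + 85/42b + 173/168
  leading term a: subtract (-85/196)·f_2 from 85/28a - 1/56b² + 85/42b + 173/168 → -1/56b² + 1615/1176b - 797/588
  leading term b²: subtract (-7/18)·h_4 from -1/56b² + 1615/1176b - 797/588 → 2329/1176b - 2329/1176
  leading term b: no divisor's leading term divides it; move 2329/1176b to the remainder.
  leading term 1: no divisor's leading term divides it; move -2329/1176 to the remainder.
  remainder 2329/1176b - 2329/1176 ≠ 0; add h_5 = 2329/1176b - 2329/1176 to the basis.

The other S-polynomials (S(f_2,f_3), S(f_1,h_4), S(f_2,h_4), S(f_3,h_4), S(f_1,h_5), S(f_2,h_5), S(f_3,h_5), S(h_4,h_5)) all reduce to 0 modulo the current basis, so we have a Gröbner basis.
Inter-reduce: drop elements whose leading term is divisible by another's, tail-reduce, and make monic.
Reduced Gröbner basis: {a + 1, b - 1}.
Label its elements g_1 = a + 1, g_2 = b - 1.

Reduce p = -ab - 4a - 11 modulo G:
  leading term ab: subtract (-b)·g_1 from -ab - 4a - 11 → -4a + b - 11
  leading term a: subtract (-4)·g_1 from -4a + b - 11 → b - 7
  leading term b: subtract (1)·g_2 from b - 7 → -6
  leading term 1: no divisor's leading term divides it; move -6 to the remainder.
  normal form = -6.
The normal form is nonzero, so p ∉ I. Since p minus its normal form lies in I, I + (p) = I + (r) where r = -6; decide whether this ideal is the whole ring.
Here r = -6 is a nonzero constant, hence a unit: 1 ∈ I + (p), the Gröbner basis of I + (p) is {1}, and the enlarged system has no common solution — adjoining p is inconsistent.

Adjoining -ab - 4a - 11 makes the ideal the whole ring: the system is inconsistent.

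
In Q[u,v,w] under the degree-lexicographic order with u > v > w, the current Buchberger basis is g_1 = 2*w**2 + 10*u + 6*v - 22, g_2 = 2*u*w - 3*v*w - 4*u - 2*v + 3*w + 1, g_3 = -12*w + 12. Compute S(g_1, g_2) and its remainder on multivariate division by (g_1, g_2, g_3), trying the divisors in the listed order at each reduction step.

lcm(LM(g_1), LM(g_2)) = u*w**2.
S = (lcm/LT(g_1))·g_1 − (lcm/LT(g_2))·g_2 = 3/2*v*w**2 + 5*u**2 + 3*u*v + 2*u*w + v*w - 3/2*w**2 - 11*u - 1/2*w.
Reduce S modulo (g_1, g_2, g_3) in that order:
  leading term v*w**2: subtract (3/4*v)·g_1 from 3/2*v*w**2 + 5*u**2 + 3*u*v + 2*u*w + v*w - 3/2*w**2 - 11*u - 1/2*w → 5*u**2 - 9/2*u*v + 2*u*w - 9/2*v**2 + v*w - 3/2*w**2 - 11*u + 33/2*v - 1/2*w
  leading term u**2: no divisor's leading term divides it; move 5*u**2 to the remainder.
  leading term u*v: no divisor's leading term divides it; move -9/2*u*v to the remainder.
  leading term u*w: subtract (1)·g_2 from 2*u*w - 9/2*v**2 + v*w - 3/2*w**2 - 11*u + 33/2*v - 1/2*w → -9/2*v**2 + 4*v*w - 3/2*w**2 - 7*u + 37/2*v - 7/2*w - 1
  leading term v**2: no divisor's leading term divides it; move -9/2*v**2 to the remainder.
  leading term v*w: subtract (-1/3*v)·g_3 from 4*v*w - 3/2*w**2 - 7*u + 37/2*v - 7/2*w - 1 → -3/2*w**2 - 7*u + 45/2*v - 7/2*w - 1
  leading term w**2: subtract (-3/4)·g_1 from -3/2*w**2 - 7*u + 45/2*v - 7/2*w - 1 → 1/2*u + 27*v - 7/2*w - 35/2
  leading term u: no divisor's leading term divides it; move 1/2*u to the remainder.
  leading term v: no divisor's leading term divides it; move 27*v to the remainder.
  leading term w: subtract (7/24)·g_3 from -7/2*w - 35/2 → -21
  leading term 1: no divisor's leading term divides it; move -21 to the remainder.
The remainder 5*u**2 - 9/2*u*v - 9/2*v**2 + 1/2*u + 27*v - 21 is nonzero, so it would be added as the next basis element.

S(g_1, g_2) = 3/2*v*w**2 + 5*u**2 + 3*u*v + 2*u*w + v*w - 3/2*w**2 - 11*u - 1/2*w; remainder on division = 5*u**2 - 9/2*u*v - 9/2*v**2 + 1/2*u + 27*v - 21.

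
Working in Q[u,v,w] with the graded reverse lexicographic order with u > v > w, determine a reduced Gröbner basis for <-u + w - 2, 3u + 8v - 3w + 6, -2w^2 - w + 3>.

G = {w^2 + 1/2w - 3/2, u - w + 2, v}

f_1 = -u + w - 2, LT = u.
f_2 = 3u + 8v - 3w + 6, LT = u.
f_3 = -2w^2 - w + 3, LT = w^2.

S(f_1,f_2): lcm = u. S = -8/3v.
  reduce S modulo (f_1, f_2, f_3):
  remainder -8/3v ≠ 0; add g_4 = -8/3v to the basis.

The other S-polynomials (S(f_1,f_3), S(f_2,f_3), S(f_1,g_4), S(f_2,g_4), S(f_3,g_4)) all reduce to 0 modulo the current basis, so we have a Gröbner basis.
Inter-reduce: drop elements whose leading term is divisible by another's, tail-reduce, and make monic.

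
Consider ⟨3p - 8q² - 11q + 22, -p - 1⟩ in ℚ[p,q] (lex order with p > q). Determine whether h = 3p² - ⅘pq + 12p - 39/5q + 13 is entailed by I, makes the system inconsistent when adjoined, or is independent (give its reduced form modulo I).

First compute the reduced Gröbner basis of I by Buchberger's algorithm.
f_1 = 3p - 8q² - 11q + 22, LT = p.
f_2 = -p - 1, LT = p.

S(f_1,f_2): lcm = p. S = -8/3q² - 11/3q + 19/3.
  reduce S modulo (f_1, f_2):
  remainder -8/3q² - 11/3q + 19/3 ≠ 0; add k_3 = -8/3q² - 11/3q + 19/3 to the basis.

The other S-polynomials (S(f_1,k_3), S(f_2,k_3)) all reduce to 0 modulo the current basis, so we have a Gröbner basis.
Inter-reduce: drop elements whose leading term is divisible by another's, tail-reduce, and make monic.
Reduced Gröbner basis: {p + 1, q² + 11/8q - 19/8}.
Label its elements g_1 = p + 1, g_2 = q² + 11/8q - 19/8.

Reduce h = 3p² - ⅘pq + 12p - 39/5q + 13 modulo G:
  leading term p²: subtract (3p)·g_1 from 3p² - ⅘pq + 12p - 39/5q + 13 → -⅘pq + 9p - 39/5q + 13
  leading term pq: subtract (-⅘q)·g_1 from -⅘pq + 9p - 39/5q + 13 → 9p - 7q + 13
  leading term p: subtract (9)·g_1 from 9p - 7q + 13 → -7q + 4
  leading term q: no divisor's leading term divides it; move -7q to the remainder.
  leading term 1: no divisor's leading term divides it; move 4 to the remainder.
  normal form = -7q + 4.
The normal form is nonzero, so h ∉ I. Since h minus its normal form lies in I, I + (h) = I + (r) where r = -7q + 4; decide whether this ideal is the whole ring.
Run Buchberger on G together with r (pairs among the g_i already reduce to 0 since G is a Gröbner basis):
g_1 = p + 1, LT = p.
g_2 = q² + 11/8q - 19/8, LT = q².
r = -7q + 4, LT = q.

S(g_2,r): lcm = q². S = 109/56q - 19/8.
  reduce S modulo (g_1, g_2, r):
  remainder -495/392 ≠ 0; add m_4 = -495/392 to the basis.

The other S-polynomials (S(g_1,g_2), S(g_1,r), S(g_1,m_4), S(g_2,m_4), S(r,m_4)) all reduce to 0 modulo the current basis, so we have a Gröbner basis.
Inter-reduce: drop elements whose leading term is divisible by another's, tail-reduce, and make monic.
Reduced Gröbner basis: {1}.
The reduced Gröbner basis of I + (h) is {1}: the ideal is the whole ring, so the enlarged system has no common solution — adjoining h is inconsistent.

Ideal membership is decidable via reduction modulo a Gröbner basis.

Adjoining 3p² - ⅘pq + 12p - 39/5q + 13 makes the ideal the whole ring: the system is inconsistent.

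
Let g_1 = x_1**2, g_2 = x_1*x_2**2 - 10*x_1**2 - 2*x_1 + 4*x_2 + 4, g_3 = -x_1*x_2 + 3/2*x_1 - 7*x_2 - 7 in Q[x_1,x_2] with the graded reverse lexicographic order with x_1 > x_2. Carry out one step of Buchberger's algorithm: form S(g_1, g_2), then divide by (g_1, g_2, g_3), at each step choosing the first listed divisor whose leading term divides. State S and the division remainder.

lcm(LM(g_1), LM(g_2)) = x_1**2*x_2**2.
S = (lcm/LT(g_1))·g_1 − (lcm/LT(g_2))·g_2 = 10*x_1**3 + 2*x_1**2 - 4*x_1*x_2 - 4*x_1.
Reduce S modulo (g_1, g_2, g_3) in that order:
  leading term x_1**3: subtract (10*x_1)·g_1 from 10*x_1**3 + 2*x_1**2 - 4*x_1*x_2 - 4*x_1 → 2*x_1**2 - 4*x_1*x_2 - 4*x_1
  leading term x_1**2: subtract (2)·g_1 from 2*x_1**2 - 4*x_1*x_2 - 4*x_1 → -4*x_1*x_2 - 4*x_1
  leading term x_1*x_2: subtract (4)·g_3 from -4*x_1*x_2 - 4*x_1 → -10*x_1 + 28*x_2 + 28
  leading term x_1: no divisor's leading term divides it; move -10*x_1 to the remainder.
  leading term x_2: no divisor's leading term divides it; move 28*x_2 to the remainder.
  leading term 1: no divisor's leading term divides it; move 28 to the remainder.
The remainder -10*x_1 + 28*x_2 + 28 is nonzero, so it would be added as the next basis element.

S(g_1, g_2) = 10*x_1**3 + 2*x_1**2 - 4*x_1*x_2 - 4*x_1; remainder on division = -10*x_1 + 28*x_2 + 28.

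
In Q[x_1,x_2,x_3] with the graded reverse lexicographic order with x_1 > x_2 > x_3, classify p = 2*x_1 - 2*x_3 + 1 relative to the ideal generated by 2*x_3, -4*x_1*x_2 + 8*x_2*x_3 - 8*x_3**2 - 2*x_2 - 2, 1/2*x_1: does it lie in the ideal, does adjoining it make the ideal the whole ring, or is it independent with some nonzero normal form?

Adjoining 2*x_1 - 2*x_3 + 1 makes the ideal the whole ring: the system is inconsistent.

First compute the reduced Gröbner basis of I by Buchberger's algorithm.
f_1 = 2*x_3, LT = x_3.
f_2 = -4*x_1*x_2 + 8*x_2*x_3 - 8*x_3**2 - 2*x_2 - 2, LT = x_1*x_2.
f_3 = 1/2*x_1, LT = x_1.

S(f_2,f_3): lcm = x_1*x_2. S = -2*x_2*x_3 + 2*x_3**2 + 1/2*x_2 + 1/2.
  leading term x_2*x_3: subtract (-x_2)·f_1 from -2*x_2*x_3 + 2*x_3**2 + 1/2*x_2 + 1/2 → 2*x_3**2 + 1/2*x_2 + 1/2
  leading term x_3**2: subtract (x_3)·f_1 from 2*x_3**2 + 1/2*x_2 + 1/2 → 1/2*x_2 + 1/2
  leading term x_2: no divisor's leading term divides it; move 1/2*x_2 to the remainder.
  leading term 1: no divisor's leading term divides it; move 1/2 to the remainder.
  remainder 1/2*x_2 + 1/2 ≠ 0; add h_4 = 1/2*x_2 + 1/2 to the basis.

The other S-polynomials (S(f_1,f_2), S(f_1,f_3), S(f_1,h_4), S(f_2,h_4), S(f_3,h_4)) all reduce to 0 modulo the current basis, so we have a Gröbner basis.
Inter-reduce: drop elements whose leading term is divisible by another's, tail-reduce, and make monic.
Reduced Gröbner basis: {x_1, x_2 + 1, x_3}.
Label its elements g_1 = x_1, g_2 = x_2 + 1, g_3 = x_3.

Reduce p = 2*x_1 - 2*x_3 + 1 modulo G:
  leading term x_1: subtract (2)·g_1 from 2*x_1 - 2*x_3 + 1 → -2*x_3 + 1
  leading term x_3: subtract (-2)·g_3 from -2*x_3 + 1 → 1
  leading term 1: no divisor's leading term divides it; move 1 to the remainder.
  normal form = 1.
The normal form is nonzero, so p ∉ I. Since p minus its normal form lies in I, I + (p) = I + (r) where r = 1; decide whether this ideal is the whole ring.
Here r = 1 is a nonzero constant, hence a unit: 1 ∈ I + (p), the Gröbner basis of I + (p) is {1}, and the enlarged system has no common solution — adjoining p is inconsistent.

Ideal membership is decidable via reduction modulo a Gröbner basis.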